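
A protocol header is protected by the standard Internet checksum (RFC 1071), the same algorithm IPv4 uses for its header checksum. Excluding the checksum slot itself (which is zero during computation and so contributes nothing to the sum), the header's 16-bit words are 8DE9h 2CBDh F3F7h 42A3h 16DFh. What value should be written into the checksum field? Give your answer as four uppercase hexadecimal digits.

F7DE

One's-complement addition (fold any carry out of bit 15 back into bit 0):
  0x8DE9 + 0x2CBD = 0x0BAA6
  0xBAA6 + 0xF3F7 = 0x1AE9D → wrap carry → 0xAE9E
  0xAE9E + 0x42A3 = 0x0F141
  0xF141 + 0x16DF = 0x10820 → wrap carry → 0x0821
One's-complement sum = 0x0821.
Checksum = ~0x0821 & 0xFFFF = 0xF7DE.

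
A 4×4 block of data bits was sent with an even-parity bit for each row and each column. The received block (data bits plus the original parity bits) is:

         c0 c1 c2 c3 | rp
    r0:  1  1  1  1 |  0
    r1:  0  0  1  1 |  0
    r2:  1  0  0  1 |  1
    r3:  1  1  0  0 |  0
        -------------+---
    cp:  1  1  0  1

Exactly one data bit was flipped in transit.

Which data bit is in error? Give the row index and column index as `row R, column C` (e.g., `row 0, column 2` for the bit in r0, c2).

Recompute each row's even parity and compare to rp:
  r0: data parity 0, sent rp 0 → ok
  r1: data parity 0, sent rp 0 → ok
  r2: data parity 0, sent rp 1 → mismatch
  r3: data parity 0, sent rp 0 → ok
Recompute each column's even parity and compare to cp:
  c0: data parity 1, sent cp 1 → ok
  c1: data parity 0, sent cp 1 → mismatch
  c2: data parity 0, sent cp 0 → ok
  c3: data parity 1, sent cp 1 → ok
Exactly one row (r2) and one column (c1) fail → the flipped bit is at their intersection.

row 2, column 1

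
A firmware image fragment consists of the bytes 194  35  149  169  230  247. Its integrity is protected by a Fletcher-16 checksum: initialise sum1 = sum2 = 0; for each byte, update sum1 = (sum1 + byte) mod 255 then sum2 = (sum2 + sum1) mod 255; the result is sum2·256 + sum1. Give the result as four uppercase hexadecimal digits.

Running sums (mod 255):
  after byte 0 (194): sum1=194, sum2=194
  after byte 1 (35): sum1=229, sum2=168
  after byte 2 (149): sum1=123, sum2=36
  after byte 3 (169): sum1=37, sum2=73
  after byte 4 (230): sum1=12, sum2=85
  after byte 5 (247): sum1=4, sum2=89
Checksum = sum2·256 + sum1 = 89·256 + 4 = 22788 = 0x5904.

5904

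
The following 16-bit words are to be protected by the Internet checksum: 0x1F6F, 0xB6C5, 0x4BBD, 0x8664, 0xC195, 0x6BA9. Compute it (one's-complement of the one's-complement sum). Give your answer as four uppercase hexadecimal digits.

One's-complement addition (fold any carry out of bit 15 back into bit 0):
  0x1F6F + 0xB6C5 = 0x0D634
  0xD634 + 0x4BBD = 0x121F1 → wrap carry → 0x21F2
  0x21F2 + 0x8664 = 0x0A856
  0xA856 + 0xC195 = 0x169EB → wrap carry → 0x69EC
  0x69EC + 0x6BA9 = 0x0D595
One's-complement sum = 0xD595.
Checksum = ~0xD595 & 0xFFFF = 0x2A6A.

2A6A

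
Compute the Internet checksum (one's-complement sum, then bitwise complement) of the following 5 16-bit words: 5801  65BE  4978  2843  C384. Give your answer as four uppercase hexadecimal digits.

0D00

One's-complement addition (fold any carry out of bit 15 back into bit 0):
  0x5801 + 0x65BE = 0x0BDBF
  0xBDBF + 0x4978 = 0x10737 → wrap carry → 0x0738
  0x0738 + 0x2843 = 0x02F7B
  0x2F7B + 0xC384 = 0x0F2FF
One's-complement sum = 0xF2FF.
Checksum = ~0xF2FF & 0xFFFF = 0x0D00.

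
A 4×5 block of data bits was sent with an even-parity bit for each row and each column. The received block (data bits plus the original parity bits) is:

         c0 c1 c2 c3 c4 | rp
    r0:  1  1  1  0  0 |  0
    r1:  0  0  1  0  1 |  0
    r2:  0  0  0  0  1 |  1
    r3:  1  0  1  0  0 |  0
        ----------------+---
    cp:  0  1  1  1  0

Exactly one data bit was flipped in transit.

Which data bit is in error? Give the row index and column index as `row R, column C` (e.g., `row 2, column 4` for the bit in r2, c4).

Recompute each row's even parity and compare to rp:
  r0: data parity 1, sent rp 0 → mismatch
  r1: data parity 0, sent rp 0 → ok
  r2: data parity 1, sent rp 1 → ok
  r3: data parity 0, sent rp 0 → ok
Recompute each column's even parity and compare to cp:
  c0: data parity 0, sent cp 0 → ok
  c1: data parity 1, sent cp 1 → ok
  c2: data parity 1, sent cp 1 → ok
  c3: data parity 0, sent cp 1 → mismatch
  c4: data parity 0, sent cp 0 → ok
Exactly one row (r0) and one column (c3) fail → the flipped bit is at their intersection.

row 0, column 3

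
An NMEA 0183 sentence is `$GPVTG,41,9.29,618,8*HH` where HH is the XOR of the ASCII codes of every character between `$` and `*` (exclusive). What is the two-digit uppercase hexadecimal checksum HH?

XOR the ASCII codes of the payload characters:
  'G' = 0x47 → acc = 0x47
  'P' = 0x50 → acc = 0x17
  'V' = 0x56 → acc = 0x41
  'T' = 0x54 → acc = 0x15
  'G' = 0x47 → acc = 0x52
  ',' = 0x2C → acc = 0x7E
  '4' = 0x34 → acc = 0x4A
  '1' = 0x31 → acc = 0x7B
  ',' = 0x2C → acc = 0x57
  '9' = 0x39 → acc = 0x6E
  '.' = 0x2E → acc = 0x40
  '2' = 0x32 → acc = 0x72
  '9' = 0x39 → acc = 0x4B
  ',' = 0x2C → acc = 0x67
  '6' = 0x36 → acc = 0x51
  '1' = 0x31 → acc = 0x60
  '8' = 0x38 → acc = 0x58
  ',' = 0x2C → acc = 0x74
  '8' = 0x38 → acc = 0x4C
Checksum = 0x4C.

4C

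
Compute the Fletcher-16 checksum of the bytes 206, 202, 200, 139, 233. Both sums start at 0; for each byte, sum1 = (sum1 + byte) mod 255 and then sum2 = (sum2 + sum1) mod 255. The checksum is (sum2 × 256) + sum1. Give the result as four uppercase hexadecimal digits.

90D7

Running sums (mod 255):
  after byte 0 (206): sum1=206, sum2=206
  after byte 1 (202): sum1=153, sum2=104
  after byte 2 (200): sum1=98, sum2=202
  after byte 3 (139): sum1=237, sum2=184
  after byte 4 (233): sum1=215, sum2=144
Checksum = sum2·256 + sum1 = 144·256 + 215 = 37079 = 0x90D7.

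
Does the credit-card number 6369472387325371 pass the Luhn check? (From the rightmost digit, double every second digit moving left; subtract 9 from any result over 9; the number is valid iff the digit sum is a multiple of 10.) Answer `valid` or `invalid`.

From the right, keep odd positions and double even positions (subtract 9 from any doubled value over 9):
  doubled (positions 2,4,...): 5 1 6 7 4 8 3 3 → sum 37
  kept (positions 1,3,...): 1 3 2 7 3 7 9 3 → sum 35
Total = 72.
72 mod 10 = 2, so the number is invalid.

invalid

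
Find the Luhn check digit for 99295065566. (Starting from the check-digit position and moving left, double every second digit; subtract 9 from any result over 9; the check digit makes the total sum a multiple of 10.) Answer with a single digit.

0

Partial digits right→left: 6 6 5 5 6 0 5 9 2 9 9
Double every second digit counting from the check-digit position (so the 1st, 3rd, 5th, ... of the partial from the right).
  doubled (with −9 where >9): 3 1 3 1 4 9 → sum 21
  kept as-is: 6 5 0 9 9 → sum 29
Total = 21 + 29 = 50.
Check digit = (10 − (50 mod 10)) mod 10 = 0.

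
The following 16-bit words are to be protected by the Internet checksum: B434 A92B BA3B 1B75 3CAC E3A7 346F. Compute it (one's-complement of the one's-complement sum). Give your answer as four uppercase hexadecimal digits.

782B

One's-complement addition (fold any carry out of bit 15 back into bit 0):
  0xB434 + 0xA92B = 0x15D5F → wrap carry → 0x5D60
  0x5D60 + 0xBA3B = 0x1179B → wrap carry → 0x179C
  0x179C + 0x1B75 = 0x03311
  0x3311 + 0x3CAC = 0x06FBD
  0x6FBD + 0xE3A7 = 0x15364 → wrap carry → 0x5365
  0x5365 + 0x346F = 0x087D4
One's-complement sum = 0x87D4.
Checksum = ~0x87D4 & 0xFFFF = 0x782B.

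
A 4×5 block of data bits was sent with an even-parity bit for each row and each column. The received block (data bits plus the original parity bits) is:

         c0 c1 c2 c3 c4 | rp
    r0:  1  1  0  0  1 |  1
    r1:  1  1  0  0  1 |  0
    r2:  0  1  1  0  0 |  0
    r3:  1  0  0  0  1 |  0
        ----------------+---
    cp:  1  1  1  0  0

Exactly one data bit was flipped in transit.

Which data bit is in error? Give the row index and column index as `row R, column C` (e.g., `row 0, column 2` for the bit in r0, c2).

row 1, column 4

Recompute each row's even parity and compare to rp:
  r0: data parity 1, sent rp 1 → ok
  r1: data parity 1, sent rp 0 → mismatch
  r2: data parity 0, sent rp 0 → ok
  r3: data parity 0, sent rp 0 → ok
Recompute each column's even parity and compare to cp:
  c0: data parity 1, sent cp 1 → ok
  c1: data parity 1, sent cp 1 → ok
  c2: data parity 1, sent cp 1 → ok
  c3: data parity 0, sent cp 0 → ok
  c4: data parity 1, sent cp 0 → mismatch
Exactly one row (r1) and one column (c4) fail → the flipped bit is at their intersection.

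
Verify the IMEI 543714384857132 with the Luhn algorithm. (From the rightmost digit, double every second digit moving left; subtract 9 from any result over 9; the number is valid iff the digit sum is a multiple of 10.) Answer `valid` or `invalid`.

From the right, keep odd positions and double even positions (subtract 9 from any doubled value over 9):
  doubled (positions 2,4,...): 6 5 7 7 8 5 8 → sum 46
  kept (positions 1,3,...): 2 1 5 4 3 1 3 5 → sum 24
Total = 70.
70 mod 10 = 0, so the number is valid.

valid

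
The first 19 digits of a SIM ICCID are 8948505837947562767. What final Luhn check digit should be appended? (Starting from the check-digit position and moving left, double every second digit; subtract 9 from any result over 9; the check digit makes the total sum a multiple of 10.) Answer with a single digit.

1

Partial digits right→left: 7 6 7 2 6 5 7 4 9 7 3 8 5 0 5 8 4 9 8
Double every second digit counting from the check-digit position (so the 1st, 3rd, 5th, ... of the partial from the right).
  doubled (with −9 where >9): 5 5 3 5 9 6 1 1 8 7 → sum 50
  kept as-is: 6 2 5 4 7 8 0 8 9 → sum 49
Total = 50 + 49 = 99.
Check digit = (10 − (99 mod 10)) mod 10 = 1.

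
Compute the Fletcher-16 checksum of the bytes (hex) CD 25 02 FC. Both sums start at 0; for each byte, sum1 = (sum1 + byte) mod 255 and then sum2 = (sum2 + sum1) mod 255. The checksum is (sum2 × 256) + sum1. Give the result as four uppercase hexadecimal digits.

A7F1

Running sums (mod 255):
  after byte 0 (CD): sum1=205, sum2=205
  after byte 1 (25): sum1=242, sum2=192
  after byte 2 (02): sum1=244, sum2=181
  after byte 3 (FC): sum1=241, sum2=167
Checksum = sum2·256 + sum1 = 167·256 + 241 = 42993 = 0xA7F1.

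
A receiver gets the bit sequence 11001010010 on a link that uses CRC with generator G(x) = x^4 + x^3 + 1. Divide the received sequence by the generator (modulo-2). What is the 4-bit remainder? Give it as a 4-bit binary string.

1011

Modulo-2 division of 11001010010 by 11001:
  pos 0: 11001 XOR 11001 = 00000
  pos 6: 10010 XOR 11001 = 01011
Remainder = 1011 (nonzero — an error is detected).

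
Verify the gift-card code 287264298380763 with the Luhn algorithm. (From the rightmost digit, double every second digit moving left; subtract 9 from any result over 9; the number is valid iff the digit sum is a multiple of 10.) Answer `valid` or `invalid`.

From the right, keep odd positions and double even positions (subtract 9 from any doubled value over 9):
  doubled (positions 2,4,...): 3 0 6 9 8 4 7 → sum 37
  kept (positions 1,3,...): 3 7 8 8 2 6 7 2 → sum 43
Total = 80.
80 mod 10 = 0, so the number is valid.

valid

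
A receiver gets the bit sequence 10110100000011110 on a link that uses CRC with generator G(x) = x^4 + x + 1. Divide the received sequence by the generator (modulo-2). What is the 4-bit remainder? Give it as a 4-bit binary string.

0101

Modulo-2 division of 10110100000011110 by 10011:
  pos 0: 10110 XOR 10011 = 00101
  pos 2: 10110 XOR 10011 = 00101
  pos 4: 10100 XOR 10011 = 00111
  pos 6: 11100 XOR 10011 = 01111
  pos 7: 11110 XOR 10011 = 01101
  pos 8: 11011 XOR 10011 = 01000
  pos 9: 10001 XOR 10011 = 00010
  pos 12: 10110 XOR 10011 = 00101
Remainder = 0101 (nonzero — an error is detected).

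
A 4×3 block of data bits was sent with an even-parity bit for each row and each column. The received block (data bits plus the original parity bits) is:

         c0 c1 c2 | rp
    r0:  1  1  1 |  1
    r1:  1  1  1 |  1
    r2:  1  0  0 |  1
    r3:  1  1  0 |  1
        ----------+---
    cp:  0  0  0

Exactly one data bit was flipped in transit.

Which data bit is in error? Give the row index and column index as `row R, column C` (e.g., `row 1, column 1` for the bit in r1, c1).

Recompute each row's even parity and compare to rp:
  r0: data parity 1, sent rp 1 → ok
  r1: data parity 1, sent rp 1 → ok
  r2: data parity 1, sent rp 1 → ok
  r3: data parity 0, sent rp 1 → mismatch
Recompute each column's even parity and compare to cp:
  c0: data parity 0, sent cp 0 → ok
  c1: data parity 1, sent cp 0 → mismatch
  c2: data parity 0, sent cp 0 → ok
Exactly one row (r3) and one column (c1) fail → the flipped bit is at their intersection.

row 3, column 1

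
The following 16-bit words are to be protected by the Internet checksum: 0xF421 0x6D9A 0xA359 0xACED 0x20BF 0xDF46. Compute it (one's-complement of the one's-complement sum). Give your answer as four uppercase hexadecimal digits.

4DF6

One's-complement addition (fold any carry out of bit 15 back into bit 0):
  0xF421 + 0x6D9A = 0x161BB → wrap carry → 0x61BC
  0x61BC + 0xA359 = 0x10515 → wrap carry → 0x0516
  0x0516 + 0xACED = 0x0B203
  0xB203 + 0x20BF = 0x0D2C2
  0xD2C2 + 0xDF46 = 0x1B208 → wrap carry → 0xB209
One's-complement sum = 0xB209.
Checksum = ~0xB209 & 0xFFFF = 0x4DF6.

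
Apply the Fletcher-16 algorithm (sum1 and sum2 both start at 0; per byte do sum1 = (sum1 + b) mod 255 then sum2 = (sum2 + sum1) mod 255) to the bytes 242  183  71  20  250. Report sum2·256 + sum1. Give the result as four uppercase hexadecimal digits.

Running sums (mod 255):
  after byte 0 (242): sum1=242, sum2=242
  after byte 1 (183): sum1=170, sum2=157
  after byte 2 (71): sum1=241, sum2=143
  after byte 3 (20): sum1=6, sum2=149
  after byte 4 (250): sum1=1, sum2=150
Checksum = sum2·256 + sum1 = 150·256 + 1 = 38401 = 0x9601.

9601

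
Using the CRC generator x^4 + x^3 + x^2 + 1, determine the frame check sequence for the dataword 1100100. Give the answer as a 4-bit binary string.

Append 4 zeros: 11001000000. Divide by 11101 (XOR where the leading bit is 1):
  pos 0: 11001 XOR 11101 = 00100
  pos 2: 10000 XOR 11101 = 01101
  pos 3: 11010 XOR 11101 = 00111
  pos 5: 11100 XOR 11101 = 00001
Remainder (last 4 bits) = 0010. This is the CRC / FCS.

0010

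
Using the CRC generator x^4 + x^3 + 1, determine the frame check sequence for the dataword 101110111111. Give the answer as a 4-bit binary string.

Append 4 zeros: 1011101111110000. Divide by 11001 (XOR where the leading bit is 1):
  pos 0: 10111 XOR 11001 = 01110
  pos 1: 11100 XOR 11001 = 00101
  pos 3: 10111 XOR 11001 = 01110
  pos 4: 11101 XOR 11001 = 00100
  pos 6: 10011 XOR 11001 = 01010
  pos 7: 10101 XOR 11001 = 01100
  pos 8: 11000 XOR 11001 = 00001
Remainder (last 4 bits) = 1000. This is the CRC / FCS.

1000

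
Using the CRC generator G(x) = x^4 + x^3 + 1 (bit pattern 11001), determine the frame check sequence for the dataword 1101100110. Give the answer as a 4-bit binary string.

1110

Append 4 zeros: 11011001100000. Divide by 11001 (XOR where the leading bit is 1):
  pos 0: 11011 XOR 11001 = 00010
  pos 3: 10001 XOR 11001 = 01000
  pos 4: 10001 XOR 11001 = 01000
  pos 5: 10000 XOR 11001 = 01001
  pos 6: 10010 XOR 11001 = 01011
  pos 7: 10110 XOR 11001 = 01111
  pos 8: 11110 XOR 11001 = 00111
Remainder (last 4 bits) = 1110. This is the CRC / FCS.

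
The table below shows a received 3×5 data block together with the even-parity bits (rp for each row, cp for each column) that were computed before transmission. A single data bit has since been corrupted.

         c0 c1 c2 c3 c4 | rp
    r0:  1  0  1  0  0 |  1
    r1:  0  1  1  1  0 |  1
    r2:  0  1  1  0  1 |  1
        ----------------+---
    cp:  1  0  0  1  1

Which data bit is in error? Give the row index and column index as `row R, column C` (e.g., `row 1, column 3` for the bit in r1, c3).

row 0, column 2

Recompute each row's even parity and compare to rp:
  r0: data parity 0, sent rp 1 → mismatch
  r1: data parity 1, sent rp 1 → ok
  r2: data parity 1, sent rp 1 → ok
Recompute each column's even parity and compare to cp:
  c0: data parity 1, sent cp 1 → ok
  c1: data parity 0, sent cp 0 → ok
  c2: data parity 1, sent cp 0 → mismatch
  c3: data parity 1, sent cp 1 → ok
  c4: data parity 1, sent cp 1 → ok
Exactly one row (r0) and one column (c2) fail → the flipped bit is at their intersection.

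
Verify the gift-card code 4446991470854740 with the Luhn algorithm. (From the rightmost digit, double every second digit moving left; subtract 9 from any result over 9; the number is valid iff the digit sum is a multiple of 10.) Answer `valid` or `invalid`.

valid

From the right, keep odd positions and double even positions (subtract 9 from any doubled value over 9):
  doubled (positions 2,4,...): 8 8 7 5 2 9 8 8 → sum 55
  kept (positions 1,3,...): 0 7 5 0 4 9 6 4 → sum 35
Total = 90.
90 mod 10 = 0, so the number is valid.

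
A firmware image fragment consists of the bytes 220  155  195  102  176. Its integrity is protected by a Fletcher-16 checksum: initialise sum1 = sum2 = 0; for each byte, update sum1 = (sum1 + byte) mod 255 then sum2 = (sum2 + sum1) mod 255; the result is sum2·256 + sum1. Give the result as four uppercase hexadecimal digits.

Running sums (mod 255):
  after byte 0 (220): sum1=220, sum2=220
  after byte 1 (155): sum1=120, sum2=85
  after byte 2 (195): sum1=60, sum2=145
  after byte 3 (102): sum1=162, sum2=52
  after byte 4 (176): sum1=83, sum2=135
Checksum = sum2·256 + sum1 = 135·256 + 83 = 34643 = 0x8753.

8753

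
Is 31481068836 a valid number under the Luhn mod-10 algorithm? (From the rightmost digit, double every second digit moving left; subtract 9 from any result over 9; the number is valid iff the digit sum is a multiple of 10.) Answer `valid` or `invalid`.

From the right, keep odd positions and double even positions (subtract 9 from any doubled value over 9):
  doubled (positions 2,4,...): 6 7 0 7 2 → sum 22
  kept (positions 1,3,...): 6 8 6 1 4 3 → sum 28
Total = 50.
50 mod 10 = 0, so the number is valid.

valid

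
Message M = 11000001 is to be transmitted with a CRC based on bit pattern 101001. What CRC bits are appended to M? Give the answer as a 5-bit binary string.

Append 5 zeros: 1100000100000. Divide by 101001 (XOR where the leading bit is 1):
  pos 0: 110000 XOR 101001 = 011001
  pos 1: 110010 XOR 101001 = 011011
  pos 2: 110111 XOR 101001 = 011110
  pos 3: 111100 XOR 101001 = 010101
  pos 4: 101010 XOR 101001 = 000011
Remainder (last 5 bits) = 11000. This is the CRC / FCS.

11000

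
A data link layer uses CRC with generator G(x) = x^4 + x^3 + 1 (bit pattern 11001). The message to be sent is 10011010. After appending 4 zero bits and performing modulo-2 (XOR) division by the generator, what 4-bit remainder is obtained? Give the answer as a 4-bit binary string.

1111

Append 4 zeros: 100110100000. Divide by 11001 (XOR where the leading bit is 1):
  pos 0: 10011 XOR 11001 = 01010
  pos 1: 10100 XOR 11001 = 01101
  pos 2: 11011 XOR 11001 = 00010
  pos 5: 10000 XOR 11001 = 01001
  pos 6: 10010 XOR 11001 = 01011
  pos 7: 10110 XOR 11001 = 01111
Remainder (last 4 bits) = 1111. This is the CRC / FCS.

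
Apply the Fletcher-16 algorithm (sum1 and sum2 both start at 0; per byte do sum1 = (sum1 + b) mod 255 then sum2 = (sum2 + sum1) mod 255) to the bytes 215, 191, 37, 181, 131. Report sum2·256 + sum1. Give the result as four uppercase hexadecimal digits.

94F5

Running sums (mod 255):
  after byte 0 (215): sum1=215, sum2=215
  after byte 1 (191): sum1=151, sum2=111
  after byte 2 (37): sum1=188, sum2=44
  after byte 3 (181): sum1=114, sum2=158
  after byte 4 (131): sum1=245, sum2=148
Checksum = sum2·256 + sum1 = 148·256 + 245 = 38133 = 0x94F5.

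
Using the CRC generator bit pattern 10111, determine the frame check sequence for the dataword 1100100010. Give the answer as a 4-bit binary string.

1111

Append 4 zeros: 11001000100000. Divide by 10111 (XOR where the leading bit is 1):
  pos 0: 11001 XOR 10111 = 01110
  pos 1: 11100 XOR 10111 = 01011
  pos 2: 10110 XOR 10111 = 00001
  pos 6: 10100 XOR 10111 = 00011
  pos 9: 11000 XOR 10111 = 01111
Remainder (last 4 bits) = 1111. This is the CRC / FCS.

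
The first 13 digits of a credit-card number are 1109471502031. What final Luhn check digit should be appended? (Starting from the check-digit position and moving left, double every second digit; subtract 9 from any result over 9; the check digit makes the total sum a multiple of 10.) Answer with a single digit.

9

Partial digits right→left: 1 3 0 2 0 5 1 7 4 9 0 1 1
Double every second digit counting from the check-digit position (so the 1st, 3rd, 5th, ... of the partial from the right).
  doubled (with −9 where >9): 2 0 0 2 8 0 2 → sum 14
  kept as-is: 3 2 5 7 9 1 → sum 27
Total = 14 + 27 = 41.
Check digit = (10 − (41 mod 10)) mod 10 = 9.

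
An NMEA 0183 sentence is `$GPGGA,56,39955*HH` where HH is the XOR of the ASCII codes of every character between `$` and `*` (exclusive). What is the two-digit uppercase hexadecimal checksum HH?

66

XOR the ASCII codes of the payload characters:
  'G' = 0x47 → acc = 0x47
  'P' = 0x50 → acc = 0x17
  'G' = 0x47 → acc = 0x50
  'G' = 0x47 → acc = 0x17
  'A' = 0x41 → acc = 0x56
  ',' = 0x2C → acc = 0x7A
  '5' = 0x35 → acc = 0x4F
  '6' = 0x36 → acc = 0x79
  ',' = 0x2C → acc = 0x55
  '3' = 0x33 → acc = 0x66
  '9' = 0x39 → acc = 0x5F
  '9' = 0x39 → acc = 0x66
  '5' = 0x35 → acc = 0x53
  '5' = 0x35 → acc = 0x66
Checksum = 0x66.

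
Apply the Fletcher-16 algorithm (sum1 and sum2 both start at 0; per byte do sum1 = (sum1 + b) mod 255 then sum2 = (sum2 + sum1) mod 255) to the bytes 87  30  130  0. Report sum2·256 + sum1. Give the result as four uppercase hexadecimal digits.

Running sums (mod 255):
  after byte 0 (87): sum1=87, sum2=87
  after byte 1 (30): sum1=117, sum2=204
  after byte 2 (130): sum1=247, sum2=196
  after byte 3 (0): sum1=247, sum2=188
Checksum = sum2·256 + sum1 = 188·256 + 247 = 48375 = 0xBCF7.

BCF7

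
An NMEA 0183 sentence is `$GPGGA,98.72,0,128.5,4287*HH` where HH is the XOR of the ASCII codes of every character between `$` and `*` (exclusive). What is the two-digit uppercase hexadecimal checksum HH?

65

XOR the ASCII codes of the payload characters:
  'G' = 0x47 → acc = 0x47
  'P' = 0x50 → acc = 0x17
  'G' = 0x47 → acc = 0x50
  'G' = 0x47 → acc = 0x17
  'A' = 0x41 → acc = 0x56
  ',' = 0x2C → acc = 0x7A
  '9' = 0x39 → acc = 0x43
  '8' = 0x38 → acc = 0x7B
  '.' = 0x2E → acc = 0x55
  '7' = 0x37 → acc = 0x62
  '2' = 0x32 → acc = 0x50
  ',' = 0x2C → acc = 0x7C
  '0' = 0x30 → acc = 0x4C
  ',' = 0x2C → acc = 0x60
  '1' = 0x31 → acc = 0x51
  '2' = 0x32 → acc = 0x63
  '8' = 0x38 → acc = 0x5B
  '.' = 0x2E → acc = 0x75
  '5' = 0x35 → acc = 0x40
  ',' = 0x2C → acc = 0x6C
  '4' = 0x34 → acc = 0x58
  '2' = 0x32 → acc = 0x6A
  '8' = 0x38 → acc = 0x52
  '7' = 0x37 → acc = 0x65
Checksum = 0x65.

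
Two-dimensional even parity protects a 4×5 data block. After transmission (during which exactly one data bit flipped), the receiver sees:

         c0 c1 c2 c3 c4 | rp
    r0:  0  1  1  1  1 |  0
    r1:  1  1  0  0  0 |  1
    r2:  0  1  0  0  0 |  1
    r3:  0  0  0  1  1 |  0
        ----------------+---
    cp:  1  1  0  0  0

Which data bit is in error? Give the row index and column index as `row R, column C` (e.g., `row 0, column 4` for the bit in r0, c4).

row 1, column 2

Recompute each row's even parity and compare to rp:
  r0: data parity 0, sent rp 0 → ok
  r1: data parity 0, sent rp 1 → mismatch
  r2: data parity 1, sent rp 1 → ok
  r3: data parity 0, sent rp 0 → ok
Recompute each column's even parity and compare to cp:
  c0: data parity 1, sent cp 1 → ok
  c1: data parity 1, sent cp 1 → ok
  c2: data parity 1, sent cp 0 → mismatch
  c3: data parity 0, sent cp 0 → ok
  c4: data parity 0, sent cp 0 → ok
Exactly one row (r1) and one column (c2) fail → the flipped bit is at their intersection.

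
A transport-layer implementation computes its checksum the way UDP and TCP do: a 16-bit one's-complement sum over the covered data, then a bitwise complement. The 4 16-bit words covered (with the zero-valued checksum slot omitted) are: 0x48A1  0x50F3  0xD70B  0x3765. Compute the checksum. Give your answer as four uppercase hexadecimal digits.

57FA

One's-complement addition (fold any carry out of bit 15 back into bit 0):
  0x48A1 + 0x50F3 = 0x09994
  0x9994 + 0xD70B = 0x1709F → wrap carry → 0x70A0
  0x70A0 + 0x3765 = 0x0A805
One's-complement sum = 0xA805.
Checksum = ~0xA805 & 0xFFFF = 0x57FA.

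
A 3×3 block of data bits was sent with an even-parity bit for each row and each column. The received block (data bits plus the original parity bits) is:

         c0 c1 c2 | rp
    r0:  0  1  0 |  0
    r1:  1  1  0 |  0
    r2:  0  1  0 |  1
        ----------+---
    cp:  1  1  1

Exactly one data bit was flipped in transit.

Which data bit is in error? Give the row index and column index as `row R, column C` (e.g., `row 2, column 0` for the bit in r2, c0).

row 0, column 2

Recompute each row's even parity and compare to rp:
  r0: data parity 1, sent rp 0 → mismatch
  r1: data parity 0, sent rp 0 → ok
  r2: data parity 1, sent rp 1 → ok
Recompute each column's even parity and compare to cp:
  c0: data parity 1, sent cp 1 → ok
  c1: data parity 1, sent cp 1 → ok
  c2: data parity 0, sent cp 1 → mismatch
Exactly one row (r0) and one column (c2) fail → the flipped bit is at their intersection.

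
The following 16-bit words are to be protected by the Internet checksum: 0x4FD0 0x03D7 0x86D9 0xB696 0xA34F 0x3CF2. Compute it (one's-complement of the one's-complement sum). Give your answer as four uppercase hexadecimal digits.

One's-complement addition (fold any carry out of bit 15 back into bit 0):
  0x4FD0 + 0x03D7 = 0x053A7
  0x53A7 + 0x86D9 = 0x0DA80
  0xDA80 + 0xB696 = 0x19116 → wrap carry → 0x9117
  0x9117 + 0xA34F = 0x13466 → wrap carry → 0x3467
  0x3467 + 0x3CF2 = 0x07159
One's-complement sum = 0x7159.
Checksum = ~0x7159 & 0xFFFF = 0x8EA6.

8EA6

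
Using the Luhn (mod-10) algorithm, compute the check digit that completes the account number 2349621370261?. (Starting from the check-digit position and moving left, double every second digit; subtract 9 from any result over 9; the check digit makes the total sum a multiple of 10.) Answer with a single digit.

Partial digits right→left: 1 6 2 0 7 3 1 2 6 9 4 3 2
Double every second digit counting from the check-digit position (so the 1st, 3rd, 5th, ... of the partial from the right).
  doubled (with −9 where >9): 2 4 5 2 3 8 4 → sum 28
  kept as-is: 6 0 3 2 9 3 → sum 23
Total = 28 + 23 = 51.
Check digit = (10 − (51 mod 10)) mod 10 = 9.

9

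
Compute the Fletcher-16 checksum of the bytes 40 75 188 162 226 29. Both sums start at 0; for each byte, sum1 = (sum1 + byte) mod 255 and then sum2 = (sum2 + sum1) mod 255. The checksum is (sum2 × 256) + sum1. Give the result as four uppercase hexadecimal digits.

Running sums (mod 255):
  after byte 0 (40): sum1=40, sum2=40
  after byte 1 (75): sum1=115, sum2=155
  after byte 2 (188): sum1=48, sum2=203
  after byte 3 (162): sum1=210, sum2=158
  after byte 4 (226): sum1=181, sum2=84
  after byte 5 (29): sum1=210, sum2=39
Checksum = sum2·256 + sum1 = 39·256 + 210 = 10194 = 0x27D2.

27D2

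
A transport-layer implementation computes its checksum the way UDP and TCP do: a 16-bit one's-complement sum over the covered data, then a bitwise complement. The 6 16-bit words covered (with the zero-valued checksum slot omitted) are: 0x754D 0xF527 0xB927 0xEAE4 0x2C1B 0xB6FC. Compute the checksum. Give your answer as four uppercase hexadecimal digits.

One's-complement addition (fold any carry out of bit 15 back into bit 0):
  0x754D + 0xF527 = 0x16A74 → wrap carry → 0x6A75
  0x6A75 + 0xB927 = 0x1239C → wrap carry → 0x239D
  0x239D + 0xEAE4 = 0x10E81 → wrap carry → 0x0E82
  0x0E82 + 0x2C1B = 0x03A9D
  0x3A9D + 0xB6FC = 0x0F199
One's-complement sum = 0xF199.
Checksum = ~0xF199 & 0xFFFF = 0x0E66.

0E66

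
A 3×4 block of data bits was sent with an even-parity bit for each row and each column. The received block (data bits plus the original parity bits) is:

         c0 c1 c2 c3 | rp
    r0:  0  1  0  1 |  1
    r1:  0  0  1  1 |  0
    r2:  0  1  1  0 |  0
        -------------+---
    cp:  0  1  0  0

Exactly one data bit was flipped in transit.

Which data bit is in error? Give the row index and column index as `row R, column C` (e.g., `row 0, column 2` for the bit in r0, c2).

Recompute each row's even parity and compare to rp:
  r0: data parity 0, sent rp 1 → mismatch
  r1: data parity 0, sent rp 0 → ok
  r2: data parity 0, sent rp 0 → ok
Recompute each column's even parity and compare to cp:
  c0: data parity 0, sent cp 0 → ok
  c1: data parity 0, sent cp 1 → mismatch
  c2: data parity 0, sent cp 0 → ok
  c3: data parity 0, sent cp 0 → ok
Exactly one row (r0) and one column (c1) fail → the flipped bit is at their intersection.

row 0, column 1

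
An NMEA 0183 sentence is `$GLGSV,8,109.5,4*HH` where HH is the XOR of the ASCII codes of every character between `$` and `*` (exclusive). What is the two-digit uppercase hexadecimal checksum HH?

4A

XOR the ASCII codes of the payload characters:
  'G' = 0x47 → acc = 0x47
  'L' = 0x4C → acc = 0x0B
  'G' = 0x47 → acc = 0x4C
  'S' = 0x53 → acc = 0x1F
  'V' = 0x56 → acc = 0x49
  ',' = 0x2C → acc = 0x65
  '8' = 0x38 → acc = 0x5D
  ',' = 0x2C → acc = 0x71
  '1' = 0x31 → acc = 0x40
  '0' = 0x30 → acc = 0x70
  '9' = 0x39 → acc = 0x49
  '.' = 0x2E → acc = 0x67
  '5' = 0x35 → acc = 0x52
  ',' = 0x2C → acc = 0x7E
  '4' = 0x34 → acc = 0x4A
Checksum = 0x4A.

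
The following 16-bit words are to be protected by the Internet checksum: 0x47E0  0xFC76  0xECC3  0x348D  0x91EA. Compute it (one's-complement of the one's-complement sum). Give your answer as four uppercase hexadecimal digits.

086D

One's-complement addition (fold any carry out of bit 15 back into bit 0):
  0x47E0 + 0xFC76 = 0x14456 → wrap carry → 0x4457
  0x4457 + 0xECC3 = 0x1311A → wrap carry → 0x311B
  0x311B + 0x348D = 0x065A8
  0x65A8 + 0x91EA = 0x0F792
One's-complement sum = 0xF792.
Checksum = ~0xF792 & 0xFFFF = 0x086D.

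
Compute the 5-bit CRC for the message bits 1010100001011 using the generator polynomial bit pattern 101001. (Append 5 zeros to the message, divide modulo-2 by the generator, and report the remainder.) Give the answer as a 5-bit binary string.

01010

Append 5 zeros: 101010000101100000. Divide by 101001 (XOR where the leading bit is 1):
  pos 0: 101010 XOR 101001 = 000011
  pos 4: 110001 XOR 101001 = 011000
  pos 5: 110000 XOR 101001 = 011001
  pos 6: 110011 XOR 101001 = 011010
  pos 7: 110101 XOR 101001 = 011100
  pos 8: 111000 XOR 101001 = 010001
  pos 9: 100010 XOR 101001 = 001011
  pos 11: 101100 XOR 101001 = 000101
Remainder (last 5 bits) = 01010. This is the CRC / FCS.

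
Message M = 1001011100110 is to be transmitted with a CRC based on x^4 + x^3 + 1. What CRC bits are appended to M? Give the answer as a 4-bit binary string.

0010

Append 4 zeros: 10010111001100000. Divide by 11001 (XOR where the leading bit is 1):
  pos 0: 10010 XOR 11001 = 01011
  pos 1: 10111 XOR 11001 = 01110
  pos 2: 11101 XOR 11001 = 00100
  pos 4: 10010 XOR 11001 = 01011
  pos 5: 10110 XOR 11001 = 01111
  pos 6: 11111 XOR 11001 = 00110
  pos 8: 11010 XOR 11001 = 00011
  pos 11: 11000 XOR 11001 = 00001
Remainder (last 4 bits) = 0010. This is the CRC / FCS.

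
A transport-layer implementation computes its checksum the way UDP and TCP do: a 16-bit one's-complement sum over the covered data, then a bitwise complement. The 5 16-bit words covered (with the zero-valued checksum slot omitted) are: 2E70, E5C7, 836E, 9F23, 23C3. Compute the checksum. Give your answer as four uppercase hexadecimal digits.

One's-complement addition (fold any carry out of bit 15 back into bit 0):
  0x2E70 + 0xE5C7 = 0x11437 → wrap carry → 0x1438
  0x1438 + 0x836E = 0x097A6
  0x97A6 + 0x9F23 = 0x136C9 → wrap carry → 0x36CA
  0x36CA + 0x23C3 = 0x05A8D
One's-complement sum = 0x5A8D.
Checksum = ~0x5A8D & 0xFFFF = 0xA572.

A572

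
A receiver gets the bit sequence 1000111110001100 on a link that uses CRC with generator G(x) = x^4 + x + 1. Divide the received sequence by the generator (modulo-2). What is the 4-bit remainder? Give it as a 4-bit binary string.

Modulo-2 division of 1000111110001100 by 10011:
  pos 0: 10001 XOR 10011 = 00010
  pos 3: 10111 XOR 10011 = 00100
  pos 5: 10010 XOR 10011 = 00001
  pos 9: 10011 XOR 10011 = 00000
Remainder = 0000 (zero — the frame passes the CRC check).

0000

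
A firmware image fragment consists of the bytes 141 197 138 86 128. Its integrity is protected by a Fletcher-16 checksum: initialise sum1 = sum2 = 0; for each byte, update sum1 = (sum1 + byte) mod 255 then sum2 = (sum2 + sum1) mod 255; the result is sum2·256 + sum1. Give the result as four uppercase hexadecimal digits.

Running sums (mod 255):
  after byte 0 (141): sum1=141, sum2=141
  after byte 1 (197): sum1=83, sum2=224
  after byte 2 (138): sum1=221, sum2=190
  after byte 3 (86): sum1=52, sum2=242
  after byte 4 (128): sum1=180, sum2=167
Checksum = sum2·256 + sum1 = 167·256 + 180 = 42932 = 0xA7B4.

A7B4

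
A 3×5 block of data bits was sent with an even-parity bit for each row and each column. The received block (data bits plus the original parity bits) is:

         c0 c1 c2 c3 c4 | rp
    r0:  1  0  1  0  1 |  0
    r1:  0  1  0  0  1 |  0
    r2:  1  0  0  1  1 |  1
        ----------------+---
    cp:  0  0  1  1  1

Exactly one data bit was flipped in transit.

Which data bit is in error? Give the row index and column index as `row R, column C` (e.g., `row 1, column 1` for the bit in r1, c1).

Recompute each row's even parity and compare to rp:
  r0: data parity 1, sent rp 0 → mismatch
  r1: data parity 0, sent rp 0 → ok
  r2: data parity 1, sent rp 1 → ok
Recompute each column's even parity and compare to cp:
  c0: data parity 0, sent cp 0 → ok
  c1: data parity 1, sent cp 0 → mismatch
  c2: data parity 1, sent cp 1 → ok
  c3: data parity 1, sent cp 1 → ok
  c4: data parity 1, sent cp 1 → ok
Exactly one row (r0) and one column (c1) fail → the flipped bit is at their intersection.

row 0, column 1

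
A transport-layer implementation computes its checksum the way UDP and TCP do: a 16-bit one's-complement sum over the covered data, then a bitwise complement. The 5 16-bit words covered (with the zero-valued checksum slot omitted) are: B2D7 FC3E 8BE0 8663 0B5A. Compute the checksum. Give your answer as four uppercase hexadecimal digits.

334B

One's-complement addition (fold any carry out of bit 15 back into bit 0):
  0xB2D7 + 0xFC3E = 0x1AF15 → wrap carry → 0xAF16
  0xAF16 + 0x8BE0 = 0x13AF6 → wrap carry → 0x3AF7
  0x3AF7 + 0x8663 = 0x0C15A
  0xC15A + 0x0B5A = 0x0CCB4
One's-complement sum = 0xCCB4.
Checksum = ~0xCCB4 & 0xFFFF = 0x334B.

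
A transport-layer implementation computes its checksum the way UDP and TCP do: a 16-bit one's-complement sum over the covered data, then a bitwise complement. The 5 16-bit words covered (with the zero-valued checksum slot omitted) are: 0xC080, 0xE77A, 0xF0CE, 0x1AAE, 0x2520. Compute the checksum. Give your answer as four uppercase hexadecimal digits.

2767

One's-complement addition (fold any carry out of bit 15 back into bit 0):
  0xC080 + 0xE77A = 0x1A7FA → wrap carry → 0xA7FB
  0xA7FB + 0xF0CE = 0x198C9 → wrap carry → 0x98CA
  0x98CA + 0x1AAE = 0x0B378
  0xB378 + 0x2520 = 0x0D898
One's-complement sum = 0xD898.
Checksum = ~0xD898 & 0xFFFF = 0x2767.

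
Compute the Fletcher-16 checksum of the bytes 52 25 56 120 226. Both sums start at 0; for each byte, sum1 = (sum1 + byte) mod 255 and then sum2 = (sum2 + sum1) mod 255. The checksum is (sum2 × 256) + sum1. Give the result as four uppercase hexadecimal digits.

Running sums (mod 255):
  after byte 0 (52): sum1=52, sum2=52
  after byte 1 (25): sum1=77, sum2=129
  after byte 2 (56): sum1=133, sum2=7
  after byte 3 (120): sum1=253, sum2=5
  after byte 4 (226): sum1=224, sum2=229
Checksum = sum2·256 + sum1 = 229·256 + 224 = 58848 = 0xE5E0.

E5E0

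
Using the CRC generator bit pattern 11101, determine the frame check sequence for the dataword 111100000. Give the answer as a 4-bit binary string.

Append 4 zeros: 1111000000000. Divide by 11101 (XOR where the leading bit is 1):
  pos 0: 11110 XOR 11101 = 00011
  pos 3: 11000 XOR 11101 = 00101
  pos 5: 10100 XOR 11101 = 01001
  pos 6: 10010 XOR 11101 = 01111
  pos 7: 11110 XOR 11101 = 00011
Remainder (last 4 bits) = 0110. This is the CRC / FCS.

0110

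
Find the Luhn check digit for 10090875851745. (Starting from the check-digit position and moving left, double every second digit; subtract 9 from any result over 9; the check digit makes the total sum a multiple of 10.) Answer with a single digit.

Partial digits right→left: 5 4 7 1 5 8 5 7 8 0 9 0 0 1
Double every second digit counting from the check-digit position (so the 1st, 3rd, 5th, ... of the partial from the right).
  doubled (with −9 where >9): 1 5 1 1 7 9 0 → sum 24
  kept as-is: 4 1 8 7 0 0 1 → sum 21
Total = 24 + 21 = 45.
Check digit = (10 − (45 mod 10)) mod 10 = 5.

5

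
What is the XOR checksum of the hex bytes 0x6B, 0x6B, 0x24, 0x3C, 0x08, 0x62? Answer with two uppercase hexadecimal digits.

72

XOR the bytes together:
  start with 0x6B
  0x6B ⊕ 0x6B = 0x00
  0x00 ⊕ 0x24 = 0x24
  0x24 ⊕ 0x3C = 0x18
  0x18 ⊕ 0x08 = 0x10
  0x10 ⊕ 0x62 = 0x72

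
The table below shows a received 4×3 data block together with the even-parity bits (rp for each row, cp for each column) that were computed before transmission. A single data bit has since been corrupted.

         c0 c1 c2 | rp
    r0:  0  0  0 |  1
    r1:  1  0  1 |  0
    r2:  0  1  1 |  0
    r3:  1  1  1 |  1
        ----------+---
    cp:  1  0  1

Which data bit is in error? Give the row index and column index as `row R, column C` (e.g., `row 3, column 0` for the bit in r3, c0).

row 0, column 0

Recompute each row's even parity and compare to rp:
  r0: data parity 0, sent rp 1 → mismatch
  r1: data parity 0, sent rp 0 → ok
  r2: data parity 0, sent rp 0 → ok
  r3: data parity 1, sent rp 1 → ok
Recompute each column's even parity and compare to cp:
  c0: data parity 0, sent cp 1 → mismatch
  c1: data parity 0, sent cp 0 → ok
  c2: data parity 1, sent cp 1 → ok
Exactly one row (r0) and one column (c0) fail → the flipped bit is at their intersection.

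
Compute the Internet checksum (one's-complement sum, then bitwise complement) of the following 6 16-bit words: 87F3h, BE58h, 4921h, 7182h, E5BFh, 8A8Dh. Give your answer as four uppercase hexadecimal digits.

8EC2

One's-complement addition (fold any carry out of bit 15 back into bit 0):
  0x87F3 + 0xBE58 = 0x1464B → wrap carry → 0x464C
  0x464C + 0x4921 = 0x08F6D
  0x8F6D + 0x7182 = 0x100EF → wrap carry → 0x00F0
  0x00F0 + 0xE5BF = 0x0E6AF
  0xE6AF + 0x8A8D = 0x1713C → wrap carry → 0x713D
One's-complement sum = 0x713D.
Checksum = ~0x713D & 0xFFFF = 0x8EC2.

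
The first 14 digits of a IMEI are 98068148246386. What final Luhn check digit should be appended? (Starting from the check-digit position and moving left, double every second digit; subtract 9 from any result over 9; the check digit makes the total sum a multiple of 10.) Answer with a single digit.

Partial digits right→left: 6 8 3 6 4 2 8 4 1 8 6 0 8 9
Double every second digit counting from the check-digit position (so the 1st, 3rd, 5th, ... of the partial from the right).
  doubled (with −9 where >9): 3 6 8 7 2 3 7 → sum 36
  kept as-is: 8 6 2 4 8 0 9 → sum 37
Total = 36 + 37 = 73.
Check digit = (10 − (73 mod 10)) mod 10 = 7.

7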